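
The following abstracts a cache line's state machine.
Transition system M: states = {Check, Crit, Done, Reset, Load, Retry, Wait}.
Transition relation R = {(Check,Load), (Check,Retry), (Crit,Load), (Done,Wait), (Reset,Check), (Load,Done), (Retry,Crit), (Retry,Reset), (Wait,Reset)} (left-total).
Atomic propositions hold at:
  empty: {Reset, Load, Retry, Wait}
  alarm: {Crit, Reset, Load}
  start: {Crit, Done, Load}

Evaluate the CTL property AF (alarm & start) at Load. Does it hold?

Yes

Sat(alarm & start) = {Crit, Load}
AF (alarm & start): least fixpoint, start Z0 = {Crit, Load}, add states with every successor in Z. Already a fixed point.
Sat(AF (alarm & start)) = {Crit, Load}
Load ∈ Sat(AF (alarm & start)) = {Crit, Load}, so the formula holds at Load.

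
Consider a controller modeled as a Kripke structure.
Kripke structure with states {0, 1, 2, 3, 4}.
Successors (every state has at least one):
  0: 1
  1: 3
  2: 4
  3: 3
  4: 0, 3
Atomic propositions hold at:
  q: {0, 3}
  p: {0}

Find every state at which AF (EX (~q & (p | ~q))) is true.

{0, 2}

Sat(~q) = {1, 2, 4}
Sat(p | ~q) = {0, 1, 2, 4}
Sat(~q & (p | ~q)) = {1, 2, 4}
Sat(EX (~q & (p | ~q))) = {s : some successor in {1, 2, 4}} = {0, 2}
AF (EX (~q & (p | ~q))): least fixpoint, start Z0 = {0, 2}, add states with every successor in Z. Already a fixed point.
Sat(AF (EX (~q & (p | ~q)))) = {0, 2}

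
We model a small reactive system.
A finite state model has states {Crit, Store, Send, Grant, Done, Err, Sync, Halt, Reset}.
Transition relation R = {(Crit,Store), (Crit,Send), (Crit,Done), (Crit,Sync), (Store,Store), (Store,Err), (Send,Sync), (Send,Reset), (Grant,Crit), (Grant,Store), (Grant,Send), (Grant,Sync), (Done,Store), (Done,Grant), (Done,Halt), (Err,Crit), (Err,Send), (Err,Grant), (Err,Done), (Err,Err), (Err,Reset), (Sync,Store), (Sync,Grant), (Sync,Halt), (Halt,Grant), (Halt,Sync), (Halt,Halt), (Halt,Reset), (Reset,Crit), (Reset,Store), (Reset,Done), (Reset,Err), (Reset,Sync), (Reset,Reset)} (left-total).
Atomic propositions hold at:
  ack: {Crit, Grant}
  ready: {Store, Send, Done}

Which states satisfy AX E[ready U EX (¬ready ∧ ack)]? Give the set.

Sat(¬ready) = {Crit, Grant, Err, Sync, Halt, Reset}
Sat(¬ready ∧ ack) = {Crit, Grant}
Sat(EX (¬ready ∧ ack)) = {s : some successor in {Crit, Grant}} = {Grant, Done, Err, Sync, Halt, Reset}
E[ready U EX (¬ready ∧ ack)]: least fixpoint, start Z0 = Sat(EX (¬ready ∧ ack)) = {Grant, Done, Err, Sync, Halt, Reset}, add states in Sat(ready) with some successor in Z. Z1 = {Store, Send, Grant, Done, Err, Sync, Halt, Reset}; fixed.
Sat(E[ready U EX (¬ready ∧ ack)]) = {Store, Send, Grant, Done, Err, Sync, Halt, Reset}
Sat(AX E[ready U EX (¬ready ∧ ack)]) = {s : every successor in {Store, Send, Grant, Done, Err, Sync, Halt, Reset}} = {Crit, Store, Send, Done, Sync, Halt}

{Crit, Store, Send, Done, Sync, Halt}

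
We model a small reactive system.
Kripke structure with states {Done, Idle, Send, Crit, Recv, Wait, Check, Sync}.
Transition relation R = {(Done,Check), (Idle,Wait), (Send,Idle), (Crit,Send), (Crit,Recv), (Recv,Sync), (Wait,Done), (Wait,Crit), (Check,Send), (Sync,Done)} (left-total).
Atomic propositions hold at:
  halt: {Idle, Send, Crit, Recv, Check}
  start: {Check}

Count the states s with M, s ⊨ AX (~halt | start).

4

Sat(~halt) = {Done, Wait, Sync}
Sat(~halt | start) = {Done, Wait, Check, Sync}
Sat(AX (~halt | start)) = {s : every successor in {Done, Wait, Check, Sync}} = {Done, Idle, Recv, Sync}
|Sat(AX (~halt | start))| = |{Done, Idle, Recv, Sync}| = 4.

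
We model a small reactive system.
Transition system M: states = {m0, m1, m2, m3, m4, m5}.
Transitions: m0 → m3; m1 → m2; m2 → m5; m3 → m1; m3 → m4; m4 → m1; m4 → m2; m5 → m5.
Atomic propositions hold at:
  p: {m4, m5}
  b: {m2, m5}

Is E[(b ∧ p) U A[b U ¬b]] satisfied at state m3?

Sat(b ∧ p) = {m5}
Sat(¬b) = {m0, m1, m3, m4}
A[b U ¬b]: least fixpoint, start Z0 = Sat(¬b) = {m0, m1, m3, m4}, add states in Sat(b) with every successor in Z. Already a fixed point.
Sat(A[b U ¬b]) = {m0, m1, m3, m4}
E[(b ∧ p) U A[b U ¬b]]: least fixpoint, start Z0 = Sat(A[b U ¬b]) = {m0, m1, m3, m4}, add states in Sat(b ∧ p) with some successor in Z. Already a fixed point.
Sat(E[(b ∧ p) U A[b U ¬b]]) = {m0, m1, m3, m4}
m3 ∈ Sat(E[(b ∧ p) U A[b U ¬b]]) = {m0, m1, m3, m4}, so the formula holds at m3.

Yes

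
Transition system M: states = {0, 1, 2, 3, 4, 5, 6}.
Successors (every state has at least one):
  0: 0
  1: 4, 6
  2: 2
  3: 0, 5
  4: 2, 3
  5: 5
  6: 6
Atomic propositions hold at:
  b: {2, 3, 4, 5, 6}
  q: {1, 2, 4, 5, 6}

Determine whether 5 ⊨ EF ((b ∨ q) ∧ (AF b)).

Sat(b ∨ q) = {1, 2, 3, 4, 5, 6}
AF b: least fixpoint, start Z0 = {2, 3, 4, 5, 6}, add states with every successor in Z. Z1 = {1, 2, 3, 4, 5, 6}; fixed.
Sat(AF b) = {1, 2, 3, 4, 5, 6}
Sat((b ∨ q) ∧ (AF b)) = {1, 2, 3, 4, 5, 6}
EF ((b ∨ q) ∧ (AF b)): least fixpoint, start Z0 = {1, 2, 3, 4, 5, 6}, add states with some successor in Z. Already a fixed point.
Sat(EF ((b ∨ q) ∧ (AF b))) = {1, 2, 3, 4, 5, 6}
5 ∈ Sat(EF ((b ∨ q) ∧ (AF b))) = {1, 2, 3, 4, 5, 6}, so the formula holds at 5.

Yes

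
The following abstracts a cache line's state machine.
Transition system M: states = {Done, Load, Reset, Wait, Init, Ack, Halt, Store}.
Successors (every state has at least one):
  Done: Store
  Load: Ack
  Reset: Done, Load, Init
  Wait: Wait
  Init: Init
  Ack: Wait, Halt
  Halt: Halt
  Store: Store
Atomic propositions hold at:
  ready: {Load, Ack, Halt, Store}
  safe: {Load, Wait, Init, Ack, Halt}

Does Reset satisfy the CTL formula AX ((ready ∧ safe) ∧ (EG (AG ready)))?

Sat(ready ∧ safe) = {Load, Ack, Halt}
AG ready: greatest fixpoint, start Z0 = {Load, Ack, Halt, Store}, keep only states in Sat with every successor in Z. Z1 = {Load, Halt, Store}; Z2 = {Halt, Store}; fixed.
Sat(AG ready) = {Halt, Store}
EG (AG ready): greatest fixpoint, start Z0 = {Halt, Store}, keep only states in Sat with some successor in Z. Already a fixed point.
Sat(EG (AG ready)) = {Halt, Store}
Sat((ready ∧ safe) ∧ (EG (AG ready))) = {Halt}
Sat(AX ((ready ∧ safe) ∧ (EG (AG ready)))) = {s : every successor in {Halt}} = {Halt}
Reset ∉ Sat(AX ((ready ∧ safe) ∧ (EG (AG ready)))) = {Halt}, so the formula does not hold at Reset.

No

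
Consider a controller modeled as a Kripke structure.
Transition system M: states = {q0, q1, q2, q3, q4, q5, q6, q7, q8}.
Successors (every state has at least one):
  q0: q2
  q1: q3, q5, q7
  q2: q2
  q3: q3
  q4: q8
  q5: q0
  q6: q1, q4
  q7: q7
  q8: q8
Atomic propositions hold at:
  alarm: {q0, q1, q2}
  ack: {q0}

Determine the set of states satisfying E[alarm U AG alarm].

AG alarm: greatest fixpoint, start Z0 = {q0, q1, q2}, keep only states in Sat with every successor in Z. Z1 = {q0, q2}; fixed.
Sat(AG alarm) = {q0, q2}
E[alarm U AG alarm]: least fixpoint, start Z0 = Sat(AG alarm) = {q0, q2}, add states in Sat(alarm) with some successor in Z. Already a fixed point.
Sat(E[alarm U AG alarm]) = {q0, q2}

{q0, q2}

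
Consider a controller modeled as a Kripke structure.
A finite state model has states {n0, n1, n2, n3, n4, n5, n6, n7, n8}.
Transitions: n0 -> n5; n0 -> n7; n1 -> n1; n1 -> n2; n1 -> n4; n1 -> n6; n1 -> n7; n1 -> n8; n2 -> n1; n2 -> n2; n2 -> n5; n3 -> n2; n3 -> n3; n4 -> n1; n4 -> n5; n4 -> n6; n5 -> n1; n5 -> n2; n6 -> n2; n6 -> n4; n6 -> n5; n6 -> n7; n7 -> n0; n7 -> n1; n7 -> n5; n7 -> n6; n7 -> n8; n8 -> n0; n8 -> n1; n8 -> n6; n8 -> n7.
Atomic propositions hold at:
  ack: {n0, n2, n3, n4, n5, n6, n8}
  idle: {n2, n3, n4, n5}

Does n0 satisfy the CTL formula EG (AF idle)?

AF idle: least fixpoint, start Z0 = {n2, n3, n4, n5}, add states with every successor in Z. Already a fixed point.
Sat(AF idle) = {n2, n3, n4, n5}
EG (AF idle): greatest fixpoint, start Z0 = {n2, n3, n4, n5}, keep only states in Sat with some successor in Z. Already a fixed point.
Sat(EG (AF idle)) = {n2, n3, n4, n5}
n0 ∉ Sat(EG (AF idle)) = {n2, n3, n4, n5}, so the formula does not hold at n0.

No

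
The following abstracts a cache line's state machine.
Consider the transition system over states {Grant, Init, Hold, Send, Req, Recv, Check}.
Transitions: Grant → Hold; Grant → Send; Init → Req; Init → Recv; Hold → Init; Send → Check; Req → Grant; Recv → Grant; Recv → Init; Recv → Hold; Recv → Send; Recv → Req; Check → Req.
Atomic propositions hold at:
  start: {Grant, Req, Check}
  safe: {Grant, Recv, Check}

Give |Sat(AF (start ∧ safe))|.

Sat(start ∧ safe) = {Grant, Check}
AF (start ∧ safe): least fixpoint, start Z0 = {Grant, Check}, add states with every successor in Z. Z1 = {Grant, Send, Req, Check}; fixed.
Sat(AF (start ∧ safe)) = {Grant, Send, Req, Check}
|Sat(AF (start ∧ safe))| = |{Grant, Send, Req, Check}| = 4.

4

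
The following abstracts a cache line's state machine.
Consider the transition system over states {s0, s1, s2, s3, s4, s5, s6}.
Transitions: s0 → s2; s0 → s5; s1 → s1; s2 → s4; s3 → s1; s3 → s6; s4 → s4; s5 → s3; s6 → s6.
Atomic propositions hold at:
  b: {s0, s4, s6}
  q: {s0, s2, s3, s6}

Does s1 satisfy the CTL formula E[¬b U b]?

Sat(¬b) = {s1, s2, s3, s5}
E[¬b U b]: least fixpoint, start Z0 = Sat(b) = {s0, s4, s6}, add states in Sat(¬b) with some successor in Z. Z1 = {s0, s2, s3, s4, s6}; Z2 = {s0, s2, s3, s4, s5, s6}; fixed.
Sat(E[¬b U b]) = {s0, s2, s3, s4, s5, s6}
s1 ∉ Sat(E[¬b U b]) = {s0, s2, s3, s4, s5, s6}, so the formula does not hold at s1.

No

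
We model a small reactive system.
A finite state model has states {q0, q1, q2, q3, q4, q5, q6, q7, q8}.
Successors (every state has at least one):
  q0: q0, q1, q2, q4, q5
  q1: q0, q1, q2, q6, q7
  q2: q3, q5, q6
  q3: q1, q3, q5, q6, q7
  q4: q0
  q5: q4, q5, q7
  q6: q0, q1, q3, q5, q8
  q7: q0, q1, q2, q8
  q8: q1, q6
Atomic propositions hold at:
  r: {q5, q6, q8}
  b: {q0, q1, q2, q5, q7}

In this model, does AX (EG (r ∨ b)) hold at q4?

Sat(r ∨ b) = {q0, q1, q2, q5, q6, q7, q8}
EG (r ∨ b): greatest fixpoint, start Z0 = {q0, q1, q2, q5, q6, q7, q8}, keep only states in Sat with some successor in Z. Already a fixed point.
Sat(EG (r ∨ b)) = {q0, q1, q2, q5, q6, q7, q8}
Sat(AX (EG (r ∨ b))) = {s : every successor in {q0, q1, q2, q5, q6, q7, q8}} = {q1, q4, q7, q8}
q4 ∈ Sat(AX (EG (r ∨ b))) = {q1, q4, q7, q8}, so the formula holds at q4.

Yes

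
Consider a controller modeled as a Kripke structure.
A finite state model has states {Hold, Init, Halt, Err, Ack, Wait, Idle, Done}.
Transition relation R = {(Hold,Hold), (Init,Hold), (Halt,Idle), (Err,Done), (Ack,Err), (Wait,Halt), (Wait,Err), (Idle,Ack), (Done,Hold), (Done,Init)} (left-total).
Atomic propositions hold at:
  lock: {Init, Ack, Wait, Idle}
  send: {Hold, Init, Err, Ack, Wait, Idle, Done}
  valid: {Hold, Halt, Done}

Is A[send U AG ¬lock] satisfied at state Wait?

No

Sat(¬lock) = {Hold, Halt, Err, Done}
AG ¬lock: greatest fixpoint, start Z0 = {Hold, Halt, Err, Done}, keep only states in Sat with every successor in Z. Z1 = {Hold, Err}; Z2 = {Hold}; fixed.
Sat(AG ¬lock) = {Hold}
A[send U AG ¬lock]: least fixpoint, start Z0 = Sat(AG ¬lock) = {Hold}, add states in Sat(send) with every successor in Z. Z1 = {Hold, Init}; Z2 = {Hold, Init, Done}; Z3 = {Hold, Init, Err, Done}; Z4 = {Hold, Init, Err, Ack, Done}; Z5 = {Hold, Init, Err, Ack, Idle, Done}; fixed.
Sat(A[send U AG ¬lock]) = {Hold, Init, Err, Ack, Idle, Done}
Wait ∉ Sat(A[send U AG ¬lock]) = {Hold, Init, Err, Ack, Idle, Done}, so the formula does not hold at Wait.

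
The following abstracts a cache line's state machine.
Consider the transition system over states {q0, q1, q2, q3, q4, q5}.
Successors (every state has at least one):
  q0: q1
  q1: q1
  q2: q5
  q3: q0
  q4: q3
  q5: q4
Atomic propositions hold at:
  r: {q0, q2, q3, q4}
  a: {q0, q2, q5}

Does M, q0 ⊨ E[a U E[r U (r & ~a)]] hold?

No

Sat(~a) = {q1, q3, q4}
Sat(r & ~a) = {q3, q4}
E[r U (r & ~a)]: least fixpoint, start Z0 = Sat((r & ~a)) = {q3, q4}, add states in Sat(r) with some successor in Z. Already a fixed point.
Sat(E[r U (r & ~a)]) = {q3, q4}
E[a U E[r U (r & ~a)]]: least fixpoint, start Z0 = Sat(E[r U (r & ~a)]) = {q3, q4}, add states in Sat(a) with some successor in Z. Z1 = {q3, q4, q5}; Z2 = {q2, q3, q4, q5}; fixed.
Sat(E[a U E[r U (r & ~a)]]) = {q2, q3, q4, q5}
q0 ∉ Sat(E[a U E[r U (r & ~a)]]) = {q2, q3, q4, q5}, so the formula does not hold at q0.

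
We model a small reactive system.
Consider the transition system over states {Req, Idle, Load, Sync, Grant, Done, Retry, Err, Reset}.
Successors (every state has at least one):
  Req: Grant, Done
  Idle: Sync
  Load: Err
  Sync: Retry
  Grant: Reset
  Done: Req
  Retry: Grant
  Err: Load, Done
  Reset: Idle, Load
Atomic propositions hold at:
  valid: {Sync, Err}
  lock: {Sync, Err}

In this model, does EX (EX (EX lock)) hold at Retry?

No

Sat(EX lock) = {s : some successor in {Sync, Err}} = {Idle, Load}
Sat(EX (EX lock)) = {s : some successor in {Idle, Load}} = {Err, Reset}
Sat(EX (EX (EX lock))) = {s : some successor in {Err, Reset}} = {Load, Grant}
Retry ∉ Sat(EX (EX (EX lock))) = {Load, Grant}, so the formula does not hold at Retry.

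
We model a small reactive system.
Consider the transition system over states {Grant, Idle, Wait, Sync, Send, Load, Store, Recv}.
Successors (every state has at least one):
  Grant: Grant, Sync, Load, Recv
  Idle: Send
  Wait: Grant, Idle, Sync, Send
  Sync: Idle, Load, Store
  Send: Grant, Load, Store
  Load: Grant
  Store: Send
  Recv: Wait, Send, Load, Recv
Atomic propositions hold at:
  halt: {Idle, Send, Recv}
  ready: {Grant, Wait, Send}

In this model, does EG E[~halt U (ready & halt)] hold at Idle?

Sat(~halt) = {Grant, Wait, Sync, Load, Store}
Sat(ready & halt) = {Send}
E[~halt U (ready & halt)]: least fixpoint, start Z0 = Sat((ready & halt)) = {Send}, add states in Sat(~halt) with some successor in Z. Z1 = {Wait, Send, Store}; Z2 = {Wait, Sync, Send, Store}; Z3 = {Grant, Wait, Sync, Send, Store}; Z4 = {Grant, Wait, Sync, Send, Load, Store}; fixed.
Sat(E[~halt U (ready & halt)]) = {Grant, Wait, Sync, Send, Load, Store}
EG E[~halt U (ready & halt)]: greatest fixpoint, start Z0 = {Grant, Wait, Sync, Send, Load, Store}, keep only states in Sat with some successor in Z. Already a fixed point.
Sat(EG E[~halt U (ready & halt)]) = {Grant, Wait, Sync, Send, Load, Store}
Idle ∉ Sat(EG E[~halt U (ready & halt)]) = {Grant, Wait, Sync, Send, Load, Store}, so the formula does not hold at Idle.

No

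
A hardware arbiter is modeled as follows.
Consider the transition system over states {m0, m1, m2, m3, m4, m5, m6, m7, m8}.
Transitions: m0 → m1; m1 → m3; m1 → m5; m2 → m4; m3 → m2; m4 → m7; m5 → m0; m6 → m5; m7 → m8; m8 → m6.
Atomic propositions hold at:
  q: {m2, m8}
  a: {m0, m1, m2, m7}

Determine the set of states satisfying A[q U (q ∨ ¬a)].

{m2, m3, m4, m5, m6, m8}

Sat(¬a) = {m3, m4, m5, m6, m8}
Sat(q ∨ ¬a) = {m2, m3, m4, m5, m6, m8}
A[q U (q ∨ ¬a)]: least fixpoint, start Z0 = Sat((q ∨ ¬a)) = {m2, m3, m4, m5, m6, m8}, add states in Sat(q) with every successor in Z. Already a fixed point.
Sat(A[q U (q ∨ ¬a)]) = {m2, m3, m4, m5, m6, m8}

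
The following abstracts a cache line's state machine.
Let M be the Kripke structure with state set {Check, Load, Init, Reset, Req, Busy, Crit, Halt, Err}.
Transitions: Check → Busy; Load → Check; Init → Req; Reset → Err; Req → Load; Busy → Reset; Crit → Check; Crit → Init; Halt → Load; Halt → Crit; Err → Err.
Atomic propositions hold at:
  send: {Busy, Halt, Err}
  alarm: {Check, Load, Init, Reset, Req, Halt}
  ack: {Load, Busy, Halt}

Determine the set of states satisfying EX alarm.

Sat(EX alarm) = {s : some successor in {Check, Load, Init, Reset, Req, Halt}} = {Load, Init, Req, Busy, Crit, Halt}

{Load, Init, Req, Busy, Crit, Halt}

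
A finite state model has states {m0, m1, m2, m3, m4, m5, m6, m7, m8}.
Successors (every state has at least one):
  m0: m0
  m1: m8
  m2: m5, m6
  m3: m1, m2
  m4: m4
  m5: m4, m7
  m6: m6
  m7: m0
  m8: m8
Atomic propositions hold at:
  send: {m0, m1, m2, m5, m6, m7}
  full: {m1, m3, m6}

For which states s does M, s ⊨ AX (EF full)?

{m3, m6}

EF full: least fixpoint, start Z0 = {m1, m3, m6}, add states with some successor in Z. Z1 = {m1, m2, m3, m6}; fixed.
Sat(EF full) = {m1, m2, m3, m6}
Sat(AX (EF full)) = {s : every successor in {m1, m2, m3, m6}} = {m3, m6}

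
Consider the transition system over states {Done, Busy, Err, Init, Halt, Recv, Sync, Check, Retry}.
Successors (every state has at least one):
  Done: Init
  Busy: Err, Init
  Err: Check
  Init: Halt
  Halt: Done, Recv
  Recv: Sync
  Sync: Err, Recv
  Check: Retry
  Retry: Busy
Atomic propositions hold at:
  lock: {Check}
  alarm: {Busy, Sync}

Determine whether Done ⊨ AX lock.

No

Sat(AX lock) = {s : every successor in {Check}} = {Err}
Done ∉ Sat(AX lock) = {Err}, so the formula does not hold at Done.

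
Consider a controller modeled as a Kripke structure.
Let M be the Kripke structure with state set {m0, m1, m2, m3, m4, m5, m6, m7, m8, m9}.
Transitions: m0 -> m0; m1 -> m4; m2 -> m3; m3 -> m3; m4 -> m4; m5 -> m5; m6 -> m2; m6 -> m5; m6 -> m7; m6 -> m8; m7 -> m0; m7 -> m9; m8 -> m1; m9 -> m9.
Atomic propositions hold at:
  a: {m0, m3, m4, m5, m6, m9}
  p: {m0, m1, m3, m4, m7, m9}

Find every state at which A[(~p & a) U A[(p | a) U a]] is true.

{m0, m1, m3, m4, m5, m6, m7, m9}

Sat(~p) = {m2, m5, m6, m8}
Sat(~p & a) = {m5, m6}
Sat(p | a) = {m0, m1, m3, m4, m5, m6, m7, m9}
A[(p | a) U a]: least fixpoint, start Z0 = Sat(a) = {m0, m3, m4, m5, m6, m9}, add states in Sat(p | a) with every successor in Z. Z1 = {m0, m1, m3, m4, m5, m6, m7, m9}; fixed.
Sat(A[(p | a) U a]) = {m0, m1, m3, m4, m5, m6, m7, m9}
A[(~p & a) U A[(p | a) U a]]: least fixpoint, start Z0 = Sat(A[(p | a) U a]) = {m0, m1, m3, m4, m5, m6, m7, m9}, add states in Sat(~p & a) with every successor in Z. Already a fixed point.
Sat(A[(~p & a) U A[(p | a) U a]]) = {m0, m1, m3, m4, m5, m6, m7, m9}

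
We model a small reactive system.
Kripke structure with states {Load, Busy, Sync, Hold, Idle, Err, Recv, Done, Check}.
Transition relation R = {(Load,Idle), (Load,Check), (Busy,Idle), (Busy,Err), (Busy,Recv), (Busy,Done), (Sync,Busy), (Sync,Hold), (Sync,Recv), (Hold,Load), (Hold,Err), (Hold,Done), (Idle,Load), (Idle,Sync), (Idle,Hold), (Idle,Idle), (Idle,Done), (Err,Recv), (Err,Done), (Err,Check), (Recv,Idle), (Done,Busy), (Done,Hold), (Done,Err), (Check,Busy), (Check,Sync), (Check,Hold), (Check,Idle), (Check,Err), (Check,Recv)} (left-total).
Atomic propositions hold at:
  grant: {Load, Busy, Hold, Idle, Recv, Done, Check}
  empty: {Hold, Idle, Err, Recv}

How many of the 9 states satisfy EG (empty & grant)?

Sat(empty & grant) = {Hold, Idle, Recv}
EG (empty & grant): greatest fixpoint, start Z0 = {Hold, Idle, Recv}, keep only states in Sat with some successor in Z. Z1 = {Idle, Recv}; fixed.
Sat(EG (empty & grant)) = {Idle, Recv}
|Sat(EG (empty & grant))| = |{Idle, Recv}| = 2.

2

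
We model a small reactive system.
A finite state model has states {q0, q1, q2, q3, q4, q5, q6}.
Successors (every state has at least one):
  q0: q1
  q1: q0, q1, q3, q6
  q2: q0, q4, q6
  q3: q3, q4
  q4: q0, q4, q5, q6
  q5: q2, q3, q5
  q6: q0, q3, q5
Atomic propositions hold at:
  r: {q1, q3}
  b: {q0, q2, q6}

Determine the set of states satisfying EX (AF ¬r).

{q1, q2, q3, q4, q5, q6}

Sat(¬r) = {q0, q2, q4, q5, q6}
AF ¬r: least fixpoint, start Z0 = {q0, q2, q4, q5, q6}, add states with every successor in Z. Already a fixed point.
Sat(AF ¬r) = {q0, q2, q4, q5, q6}
Sat(EX (AF ¬r)) = {s : some successor in {q0, q2, q4, q5, q6}} = {q1, q2, q3, q4, q5, q6}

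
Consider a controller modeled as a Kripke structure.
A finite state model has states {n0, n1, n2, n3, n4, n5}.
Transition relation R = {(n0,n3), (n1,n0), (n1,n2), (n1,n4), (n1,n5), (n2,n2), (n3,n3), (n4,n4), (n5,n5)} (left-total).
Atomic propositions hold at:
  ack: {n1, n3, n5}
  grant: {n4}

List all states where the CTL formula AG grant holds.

{n4}

AG grant: greatest fixpoint, start Z0 = {n4}, keep only states in Sat with every successor in Z. Already a fixed point.
Sat(AG grant) = {n4}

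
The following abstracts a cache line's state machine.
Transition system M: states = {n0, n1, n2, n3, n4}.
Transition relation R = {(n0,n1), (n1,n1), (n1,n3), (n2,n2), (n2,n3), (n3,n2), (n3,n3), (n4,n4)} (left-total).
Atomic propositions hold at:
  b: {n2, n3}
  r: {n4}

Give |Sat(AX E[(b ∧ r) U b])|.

2

Sat(b ∧ r) = ∅
E[(b ∧ r) U b]: least fixpoint, start Z0 = Sat(b) = {n2, n3}, add states in Sat(b ∧ r) with some successor in Z. Already a fixed point.
Sat(E[(b ∧ r) U b]) = {n2, n3}
Sat(AX E[(b ∧ r) U b]) = {s : every successor in {n2, n3}} = {n2, n3}
|Sat(AX E[(b ∧ r) U b])| = |{n2, n3}| = 2.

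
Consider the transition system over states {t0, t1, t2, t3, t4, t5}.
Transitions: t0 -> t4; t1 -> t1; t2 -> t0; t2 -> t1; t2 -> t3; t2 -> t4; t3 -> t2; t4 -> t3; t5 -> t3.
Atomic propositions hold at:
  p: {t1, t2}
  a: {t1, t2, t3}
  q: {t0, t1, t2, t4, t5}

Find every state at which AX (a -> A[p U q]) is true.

{t0, t1, t3}

A[p U q]: least fixpoint, start Z0 = Sat(q) = {t0, t1, t2, t4, t5}, add states in Sat(p) with every successor in Z. Already a fixed point.
Sat(A[p U q]) = {t0, t1, t2, t4, t5}
Sat(a -> A[p U q]) = {t0, t1, t2, t4, t5}
Sat(AX (a -> A[p U q])) = {s : every successor in {t0, t1, t2, t4, t5}} = {t0, t1, t3}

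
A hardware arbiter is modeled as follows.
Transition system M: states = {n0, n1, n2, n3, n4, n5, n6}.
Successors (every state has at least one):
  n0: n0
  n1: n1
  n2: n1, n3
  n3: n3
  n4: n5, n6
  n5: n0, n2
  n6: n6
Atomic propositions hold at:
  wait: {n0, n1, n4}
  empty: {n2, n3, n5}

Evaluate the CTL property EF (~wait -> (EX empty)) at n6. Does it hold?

No

Sat(~wait) = {n2, n3, n5, n6}
Sat(EX empty) = {s : some successor in {n2, n3, n5}} = {n2, n3, n4, n5}
Sat(~wait -> (EX empty)) = {n0, n1, n2, n3, n4, n5}
EF (~wait -> (EX empty)): least fixpoint, start Z0 = {n0, n1, n2, n3, n4, n5}, add states with some successor in Z. Already a fixed point.
Sat(EF (~wait -> (EX empty))) = {n0, n1, n2, n3, n4, n5}
n6 ∉ Sat(EF (~wait -> (EX empty))) = {n0, n1, n2, n3, n4, n5}, so the formula does not hold at n6.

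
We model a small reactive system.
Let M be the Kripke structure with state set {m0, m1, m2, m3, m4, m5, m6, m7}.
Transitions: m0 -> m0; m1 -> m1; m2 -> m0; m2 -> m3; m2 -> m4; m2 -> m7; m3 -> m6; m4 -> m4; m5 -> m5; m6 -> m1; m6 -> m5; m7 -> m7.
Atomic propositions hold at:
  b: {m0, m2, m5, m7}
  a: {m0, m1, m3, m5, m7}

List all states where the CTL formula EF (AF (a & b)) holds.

{m0, m2, m3, m5, m6, m7}

Sat(a & b) = {m0, m5, m7}
AF (a & b): least fixpoint, start Z0 = {m0, m5, m7}, add states with every successor in Z. Already a fixed point.
Sat(AF (a & b)) = {m0, m5, m7}
EF (AF (a & b)): least fixpoint, start Z0 = {m0, m5, m7}, add states with some successor in Z. Z1 = {m0, m2, m5, m6, m7}; Z2 = {m0, m2, m3, m5, m6, m7}; fixed.
Sat(EF (AF (a & b))) = {m0, m2, m3, m5, m6, m7}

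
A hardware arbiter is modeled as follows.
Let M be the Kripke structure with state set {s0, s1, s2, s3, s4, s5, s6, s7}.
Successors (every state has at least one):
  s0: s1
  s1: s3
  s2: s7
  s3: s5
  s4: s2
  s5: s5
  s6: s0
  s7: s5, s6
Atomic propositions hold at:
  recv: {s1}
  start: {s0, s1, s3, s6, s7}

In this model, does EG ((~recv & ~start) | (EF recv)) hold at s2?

Yes

Sat(~recv) = {s0, s2, s3, s4, s5, s6, s7}
Sat(~start) = {s2, s4, s5}
Sat(~recv & ~start) = {s2, s4, s5}
EF recv: least fixpoint, start Z0 = {s1}, add states with some successor in Z. Z1 = {s0, s1}; Z2 = {s0, s1, s6}; Z3 = {s0, s1, s6, s7}; Z4 = {s0, s1, s2, s6, s7}; Z5 = {s0, s1, s2, s4, s6, s7}; fixed.
Sat(EF recv) = {s0, s1, s2, s4, s6, s7}
Sat((~recv & ~start) | (EF recv)) = {s0, s1, s2, s4, s5, s6, s7}
EG ((~recv & ~start) | (EF recv)): greatest fixpoint, start Z0 = {s0, s1, s2, s4, s5, s6, s7}, keep only states in Sat with some successor in Z. Z1 = {s0, s2, s4, s5, s6, s7}; Z2 = {s2, s4, s5, s6, s7}; Z3 = {s2, s4, s5, s7}; fixed.
Sat(EG ((~recv & ~start) | (EF recv))) = {s2, s4, s5, s7}
s2 ∈ Sat(EG ((~recv & ~start) | (EF recv))) = {s2, s4, s5, s7}, so the formula holds at s2.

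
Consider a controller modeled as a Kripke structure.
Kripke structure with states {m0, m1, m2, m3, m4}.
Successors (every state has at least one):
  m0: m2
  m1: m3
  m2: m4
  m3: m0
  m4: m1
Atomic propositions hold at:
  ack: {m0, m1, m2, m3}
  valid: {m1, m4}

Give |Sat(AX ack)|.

Sat(AX ack) = {s : every successor in {m0, m1, m2, m3}} = {m0, m1, m3, m4}
|Sat(AX ack)| = |{m0, m1, m3, m4}| = 4.

4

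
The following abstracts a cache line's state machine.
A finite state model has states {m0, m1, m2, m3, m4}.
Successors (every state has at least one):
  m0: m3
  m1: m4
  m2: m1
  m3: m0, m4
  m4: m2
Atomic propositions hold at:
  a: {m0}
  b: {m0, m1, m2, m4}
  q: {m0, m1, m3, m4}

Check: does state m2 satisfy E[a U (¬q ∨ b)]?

Yes

Sat(¬q) = {m2}
Sat(¬q ∨ b) = {m0, m1, m2, m4}
E[a U (¬q ∨ b)]: least fixpoint, start Z0 = Sat((¬q ∨ b)) = {m0, m1, m2, m4}, add states in Sat(a) with some successor in Z. Already a fixed point.
Sat(E[a U (¬q ∨ b)]) = {m0, m1, m2, m4}
m2 ∈ Sat(E[a U (¬q ∨ b)]) = {m0, m1, m2, m4}, so the formula holds at m2.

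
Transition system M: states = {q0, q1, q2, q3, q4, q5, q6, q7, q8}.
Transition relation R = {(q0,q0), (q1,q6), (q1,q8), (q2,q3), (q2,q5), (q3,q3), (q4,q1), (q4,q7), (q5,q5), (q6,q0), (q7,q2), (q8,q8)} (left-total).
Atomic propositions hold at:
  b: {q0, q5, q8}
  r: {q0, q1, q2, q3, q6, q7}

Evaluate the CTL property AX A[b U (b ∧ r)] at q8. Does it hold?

Sat(b ∧ r) = {q0}
A[b U (b ∧ r)]: least fixpoint, start Z0 = Sat((b ∧ r)) = {q0}, add states in Sat(b) with every successor in Z. Already a fixed point.
Sat(A[b U (b ∧ r)]) = {q0}
Sat(AX A[b U (b ∧ r)]) = {s : every successor in {q0}} = {q0, q6}
q8 ∉ Sat(AX A[b U (b ∧ r)]) = {q0, q6}, so the formula does not hold at q8.

No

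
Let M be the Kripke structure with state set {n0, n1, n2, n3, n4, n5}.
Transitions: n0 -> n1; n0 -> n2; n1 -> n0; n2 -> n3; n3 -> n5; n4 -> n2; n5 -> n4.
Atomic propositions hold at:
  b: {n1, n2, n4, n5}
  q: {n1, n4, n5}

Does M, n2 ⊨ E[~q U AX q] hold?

Yes

Sat(~q) = {n0, n2, n3}
Sat(AX q) = {s : every successor in {n1, n4, n5}} = {n3, n5}
E[~q U AX q]: least fixpoint, start Z0 = Sat(AX q) = {n3, n5}, add states in Sat(~q) with some successor in Z. Z1 = {n2, n3, n5}; Z2 = {n0, n2, n3, n5}; fixed.
Sat(E[~q U AX q]) = {n0, n2, n3, n5}
n2 ∈ Sat(E[~q U AX q]) = {n0, n2, n3, n5}, so the formula holds at n2.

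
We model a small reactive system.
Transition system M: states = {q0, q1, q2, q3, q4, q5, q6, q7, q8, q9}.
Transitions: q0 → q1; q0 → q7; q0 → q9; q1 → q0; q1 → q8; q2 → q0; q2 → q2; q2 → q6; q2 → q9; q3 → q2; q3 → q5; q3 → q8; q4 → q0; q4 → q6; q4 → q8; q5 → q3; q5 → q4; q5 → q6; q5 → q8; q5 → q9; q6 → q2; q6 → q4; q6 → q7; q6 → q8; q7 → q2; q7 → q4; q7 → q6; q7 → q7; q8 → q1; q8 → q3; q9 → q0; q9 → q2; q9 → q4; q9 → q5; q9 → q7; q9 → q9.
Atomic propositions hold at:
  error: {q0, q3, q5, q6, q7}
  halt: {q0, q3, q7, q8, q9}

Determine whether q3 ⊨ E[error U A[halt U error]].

Yes

A[halt U error]: least fixpoint, start Z0 = Sat(error) = {q0, q3, q5, q6, q7}, add states in Sat(halt) with every successor in Z. Already a fixed point.
Sat(A[halt U error]) = {q0, q3, q5, q6, q7}
E[error U A[halt U error]]: least fixpoint, start Z0 = Sat(A[halt U error]) = {q0, q3, q5, q6, q7}, add states in Sat(error) with some successor in Z. Already a fixed point.
Sat(E[error U A[halt U error]]) = {q0, q3, q5, q6, q7}
q3 ∈ Sat(E[error U A[halt U error]]) = {q0, q3, q5, q6, q7}, so the formula holds at q3.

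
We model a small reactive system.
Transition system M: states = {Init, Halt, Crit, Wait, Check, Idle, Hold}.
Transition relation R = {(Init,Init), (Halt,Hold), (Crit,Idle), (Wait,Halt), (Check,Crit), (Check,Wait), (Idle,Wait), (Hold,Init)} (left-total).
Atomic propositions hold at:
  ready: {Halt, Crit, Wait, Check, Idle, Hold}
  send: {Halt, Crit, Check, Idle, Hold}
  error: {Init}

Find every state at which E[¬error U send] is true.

Sat(¬error) = {Halt, Crit, Wait, Check, Idle, Hold}
E[¬error U send]: least fixpoint, start Z0 = Sat(send) = {Halt, Crit, Check, Idle, Hold}, add states in Sat(¬error) with some successor in Z. Z1 = {Halt, Crit, Wait, Check, Idle, Hold}; fixed.
Sat(E[¬error U send]) = {Halt, Crit, Wait, Check, Idle, Hold}

{Halt, Crit, Wait, Check, Idle, Hold}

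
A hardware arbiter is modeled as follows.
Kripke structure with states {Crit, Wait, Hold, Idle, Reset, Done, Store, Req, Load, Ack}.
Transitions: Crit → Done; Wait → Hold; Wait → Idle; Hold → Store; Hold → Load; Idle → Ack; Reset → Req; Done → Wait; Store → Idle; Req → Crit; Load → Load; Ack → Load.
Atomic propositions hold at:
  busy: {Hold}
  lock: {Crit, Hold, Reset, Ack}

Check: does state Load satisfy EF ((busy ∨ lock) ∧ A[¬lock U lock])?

Sat(busy ∨ lock) = {Crit, Hold, Reset, Ack}
Sat(¬lock) = {Wait, Idle, Done, Store, Req, Load}
A[¬lock U lock]: least fixpoint, start Z0 = Sat(lock) = {Crit, Hold, Reset, Ack}, add states in Sat(¬lock) with every successor in Z. Z1 = {Crit, Hold, Idle, Reset, Req, Ack}; Z2 = {Crit, Wait, Hold, Idle, Reset, Store, Req, Ack}; Z3 = {Crit, Wait, Hold, Idle, Reset, Done, Store, Req, Ack}; fixed.
Sat(A[¬lock U lock]) = {Crit, Wait, Hold, Idle, Reset, Done, Store, Req, Ack}
Sat((busy ∨ lock) ∧ A[¬lock U lock]) = {Crit, Hold, Reset, Ack}
EF ((busy ∨ lock) ∧ A[¬lock U lock]): least fixpoint, start Z0 = {Crit, Hold, Reset, Ack}, add states with some successor in Z. Z1 = {Crit, Wait, Hold, Idle, Reset, Req, Ack}; Z2 = {Crit, Wait, Hold, Idle, Reset, Done, Store, Req, Ack}; fixed.
Sat(EF ((busy ∨ lock) ∧ A[¬lock U lock])) = {Crit, Wait, Hold, Idle, Reset, Done, Store, Req, Ack}
Load ∉ Sat(EF ((busy ∨ lock) ∧ A[¬lock U lock])) = {Crit, Wait, Hold, Idle, Reset, Done, Store, Req, Ack}, so the formula does not hold at Load.

No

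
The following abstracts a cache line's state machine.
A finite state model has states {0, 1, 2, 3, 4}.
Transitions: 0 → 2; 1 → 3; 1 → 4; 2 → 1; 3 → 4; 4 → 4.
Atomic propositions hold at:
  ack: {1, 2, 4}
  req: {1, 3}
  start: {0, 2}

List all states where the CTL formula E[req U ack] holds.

{1, 2, 3, 4}

E[req U ack]: least fixpoint, start Z0 = Sat(ack) = {1, 2, 4}, add states in Sat(req) with some successor in Z. Z1 = {1, 2, 3, 4}; fixed.
Sat(E[req U ack]) = {1, 2, 3, 4}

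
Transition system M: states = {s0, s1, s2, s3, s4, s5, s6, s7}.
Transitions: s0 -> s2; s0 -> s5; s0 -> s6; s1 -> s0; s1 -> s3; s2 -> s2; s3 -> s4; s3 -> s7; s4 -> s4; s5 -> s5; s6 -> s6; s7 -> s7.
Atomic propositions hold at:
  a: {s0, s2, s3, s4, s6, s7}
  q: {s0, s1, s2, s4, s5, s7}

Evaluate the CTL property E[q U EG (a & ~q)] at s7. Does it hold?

Sat(~q) = {s3, s6}
Sat(a & ~q) = {s3, s6}
EG (a & ~q): greatest fixpoint, start Z0 = {s3, s6}, keep only states in Sat with some successor in Z. Z1 = {s6}; fixed.
Sat(EG (a & ~q)) = {s6}
E[q U EG (a & ~q)]: least fixpoint, start Z0 = Sat(EG (a & ~q)) = {s6}, add states in Sat(q) with some successor in Z. Z1 = {s0, s6}; Z2 = {s0, s1, s6}; fixed.
Sat(E[q U EG (a & ~q)]) = {s0, s1, s6}
s7 ∉ Sat(E[q U EG (a & ~q)]) = {s0, s1, s6}, so the formula does not hold at s7.

No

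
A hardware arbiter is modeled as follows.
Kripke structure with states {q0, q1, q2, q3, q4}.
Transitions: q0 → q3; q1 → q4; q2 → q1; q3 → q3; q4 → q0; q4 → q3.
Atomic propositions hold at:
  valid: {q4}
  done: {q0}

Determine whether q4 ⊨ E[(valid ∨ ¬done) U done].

Yes

Sat(¬done) = {q1, q2, q3, q4}
Sat(valid ∨ ¬done) = {q1, q2, q3, q4}
E[(valid ∨ ¬done) U done]: least fixpoint, start Z0 = Sat(done) = {q0}, add states in Sat(valid ∨ ¬done) with some successor in Z. Z1 = {q0, q4}; Z2 = {q0, q1, q4}; Z3 = {q0, q1, q2, q4}; fixed.
Sat(E[(valid ∨ ¬done) U done]) = {q0, q1, q2, q4}
q4 ∈ Sat(E[(valid ∨ ¬done) U done]) = {q0, q1, q2, q4}, so the formula holds at q4.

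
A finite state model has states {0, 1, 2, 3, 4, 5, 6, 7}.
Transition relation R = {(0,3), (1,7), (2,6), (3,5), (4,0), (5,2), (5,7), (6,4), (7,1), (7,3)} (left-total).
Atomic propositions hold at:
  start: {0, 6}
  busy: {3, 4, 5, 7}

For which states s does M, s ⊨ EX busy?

{0, 1, 3, 5, 6, 7}

Sat(EX busy) = {s : some successor in {3, 4, 5, 7}} = {0, 1, 3, 5, 6, 7}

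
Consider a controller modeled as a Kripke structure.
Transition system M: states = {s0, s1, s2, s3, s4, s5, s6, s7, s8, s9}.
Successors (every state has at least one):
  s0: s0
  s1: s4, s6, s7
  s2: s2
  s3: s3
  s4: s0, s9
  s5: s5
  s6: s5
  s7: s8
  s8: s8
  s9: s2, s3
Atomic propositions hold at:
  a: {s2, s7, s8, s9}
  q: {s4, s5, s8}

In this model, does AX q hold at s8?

Yes

Sat(AX q) = {s : every successor in {s4, s5, s8}} = {s5, s6, s7, s8}
s8 ∈ Sat(AX q) = {s5, s6, s7, s8}, so the formula holds at s8.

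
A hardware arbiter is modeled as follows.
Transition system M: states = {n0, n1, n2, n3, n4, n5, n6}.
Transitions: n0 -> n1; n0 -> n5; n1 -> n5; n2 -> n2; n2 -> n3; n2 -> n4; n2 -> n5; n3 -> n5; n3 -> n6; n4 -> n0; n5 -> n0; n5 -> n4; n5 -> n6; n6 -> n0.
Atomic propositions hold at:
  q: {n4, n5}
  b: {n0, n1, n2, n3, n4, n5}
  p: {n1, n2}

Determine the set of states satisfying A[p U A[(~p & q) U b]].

Sat(~p) = {n0, n3, n4, n5, n6}
Sat(~p & q) = {n4, n5}
A[(~p & q) U b]: least fixpoint, start Z0 = Sat(b) = {n0, n1, n2, n3, n4, n5}, add states in Sat(~p & q) with every successor in Z. Already a fixed point.
Sat(A[(~p & q) U b]) = {n0, n1, n2, n3, n4, n5}
A[p U A[(~p & q) U b]]: least fixpoint, start Z0 = Sat(A[(~p & q) U b]) = {n0, n1, n2, n3, n4, n5}, add states in Sat(p) with every successor in Z. Already a fixed point.
Sat(A[p U A[(~p & q) U b]]) = {n0, n1, n2, n3, n4, n5}

{n0, n1, n2, n3, n4, n5}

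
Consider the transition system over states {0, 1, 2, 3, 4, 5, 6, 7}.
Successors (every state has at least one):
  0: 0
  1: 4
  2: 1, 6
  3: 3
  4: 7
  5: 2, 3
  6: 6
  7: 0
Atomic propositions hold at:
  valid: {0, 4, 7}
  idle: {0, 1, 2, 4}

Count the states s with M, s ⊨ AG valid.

AG valid: greatest fixpoint, start Z0 = {0, 4, 7}, keep only states in Sat with every successor in Z. Already a fixed point.
Sat(AG valid) = {0, 4, 7}
|Sat(AG valid)| = |{0, 4, 7}| = 3.

3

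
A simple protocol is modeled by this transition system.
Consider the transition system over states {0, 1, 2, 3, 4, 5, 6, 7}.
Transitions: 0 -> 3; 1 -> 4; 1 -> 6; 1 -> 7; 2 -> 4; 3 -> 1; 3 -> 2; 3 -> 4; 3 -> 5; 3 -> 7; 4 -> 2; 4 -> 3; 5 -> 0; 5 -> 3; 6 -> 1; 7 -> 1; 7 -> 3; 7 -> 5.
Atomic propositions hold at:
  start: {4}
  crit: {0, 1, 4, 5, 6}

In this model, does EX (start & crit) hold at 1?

Sat(start & crit) = {4}
Sat(EX (start & crit)) = {s : some successor in {4}} = {1, 2, 3}
1 ∈ Sat(EX (start & crit)) = {1, 2, 3}, so the formula holds at 1.

Yes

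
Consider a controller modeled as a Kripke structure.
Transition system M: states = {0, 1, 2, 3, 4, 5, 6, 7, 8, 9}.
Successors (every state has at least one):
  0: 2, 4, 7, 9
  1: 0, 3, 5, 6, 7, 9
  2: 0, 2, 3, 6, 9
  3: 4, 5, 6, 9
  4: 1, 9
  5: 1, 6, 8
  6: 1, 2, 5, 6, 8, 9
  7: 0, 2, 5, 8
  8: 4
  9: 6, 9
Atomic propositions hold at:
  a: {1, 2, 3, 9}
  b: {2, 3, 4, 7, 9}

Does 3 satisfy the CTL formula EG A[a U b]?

Yes

A[a U b]: least fixpoint, start Z0 = Sat(b) = {2, 3, 4, 7, 9}, add states in Sat(a) with every successor in Z. Already a fixed point.
Sat(A[a U b]) = {2, 3, 4, 7, 9}
EG A[a U b]: greatest fixpoint, start Z0 = {2, 3, 4, 7, 9}, keep only states in Sat with some successor in Z. Already a fixed point.
Sat(EG A[a U b]) = {2, 3, 4, 7, 9}
3 ∈ Sat(EG A[a U b]) = {2, 3, 4, 7, 9}, so the formula holds at 3.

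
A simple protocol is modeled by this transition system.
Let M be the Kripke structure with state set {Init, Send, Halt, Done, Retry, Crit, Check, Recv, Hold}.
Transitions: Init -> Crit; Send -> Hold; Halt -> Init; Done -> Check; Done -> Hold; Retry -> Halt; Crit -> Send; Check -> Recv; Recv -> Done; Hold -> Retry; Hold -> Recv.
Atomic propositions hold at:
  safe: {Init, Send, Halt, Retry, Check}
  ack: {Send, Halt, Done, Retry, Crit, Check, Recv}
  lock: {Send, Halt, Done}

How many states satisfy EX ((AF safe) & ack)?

AF safe: least fixpoint, start Z0 = {Init, Send, Halt, Retry, Check}, add states with every successor in Z. Z1 = {Init, Send, Halt, Retry, Crit, Check}; fixed.
Sat(AF safe) = {Init, Send, Halt, Retry, Crit, Check}
Sat((AF safe) & ack) = {Send, Halt, Retry, Crit, Check}
Sat(EX ((AF safe) & ack)) = {s : some successor in {Send, Halt, Retry, Crit, Check}} = {Init, Done, Retry, Crit, Hold}
|Sat(EX ((AF safe) & ack))| = |{Init, Done, Retry, Crit, Hold}| = 5.

5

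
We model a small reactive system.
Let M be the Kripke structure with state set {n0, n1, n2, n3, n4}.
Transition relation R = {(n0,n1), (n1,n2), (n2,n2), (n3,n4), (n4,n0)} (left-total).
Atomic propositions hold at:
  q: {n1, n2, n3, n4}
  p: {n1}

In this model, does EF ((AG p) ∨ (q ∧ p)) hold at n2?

AG p: greatest fixpoint, start Z0 = {n1}, keep only states in Sat with every successor in Z. Z1 = ∅; fixed.
Sat(AG p) = ∅
Sat(q ∧ p) = {n1}
Sat((AG p) ∨ (q ∧ p)) = {n1}
EF ((AG p) ∨ (q ∧ p)): least fixpoint, start Z0 = {n1}, add states with some successor in Z. Z1 = {n0, n1}; Z2 = {n0, n1, n4}; Z3 = {n0, n1, n3, n4}; fixed.
Sat(EF ((AG p) ∨ (q ∧ p))) = {n0, n1, n3, n4}
n2 ∉ Sat(EF ((AG p) ∨ (q ∧ p))) = {n0, n1, n3, n4}, so the formula does not hold at n2.

No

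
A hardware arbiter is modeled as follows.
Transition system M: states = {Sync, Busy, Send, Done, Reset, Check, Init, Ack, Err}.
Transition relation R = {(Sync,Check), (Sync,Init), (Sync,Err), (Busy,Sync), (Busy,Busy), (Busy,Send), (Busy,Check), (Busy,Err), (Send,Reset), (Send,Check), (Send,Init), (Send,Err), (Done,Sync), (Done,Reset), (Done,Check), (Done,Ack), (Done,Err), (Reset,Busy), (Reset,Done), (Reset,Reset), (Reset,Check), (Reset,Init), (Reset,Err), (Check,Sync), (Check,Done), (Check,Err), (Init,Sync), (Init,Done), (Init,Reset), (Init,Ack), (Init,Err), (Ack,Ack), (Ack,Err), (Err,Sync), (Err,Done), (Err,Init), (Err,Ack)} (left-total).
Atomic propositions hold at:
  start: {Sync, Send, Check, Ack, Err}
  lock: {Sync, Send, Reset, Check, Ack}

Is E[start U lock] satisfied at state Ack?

Yes

E[start U lock]: least fixpoint, start Z0 = Sat(lock) = {Sync, Send, Reset, Check, Ack}, add states in Sat(start) with some successor in Z. Z1 = {Sync, Send, Reset, Check, Ack, Err}; fixed.
Sat(E[start U lock]) = {Sync, Send, Reset, Check, Ack, Err}
Ack ∈ Sat(E[start U lock]) = {Sync, Send, Reset, Check, Ack, Err}, so the formula holds at Ack.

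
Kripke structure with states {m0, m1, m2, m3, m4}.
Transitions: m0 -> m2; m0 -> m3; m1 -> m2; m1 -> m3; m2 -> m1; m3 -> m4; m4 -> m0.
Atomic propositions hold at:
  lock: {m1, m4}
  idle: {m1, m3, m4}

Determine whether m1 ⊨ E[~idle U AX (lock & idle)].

No

Sat(~idle) = {m0, m2}
Sat(lock & idle) = {m1, m4}
Sat(AX (lock & idle)) = {s : every successor in {m1, m4}} = {m2, m3}
E[~idle U AX (lock & idle)]: least fixpoint, start Z0 = Sat(AX (lock & idle)) = {m2, m3}, add states in Sat(~idle) with some successor in Z. Z1 = {m0, m2, m3}; fixed.
Sat(E[~idle U AX (lock & idle)]) = {m0, m2, m3}
m1 ∉ Sat(E[~idle U AX (lock & idle)]) = {m0, m2, m3}, so the formula does not hold at m1.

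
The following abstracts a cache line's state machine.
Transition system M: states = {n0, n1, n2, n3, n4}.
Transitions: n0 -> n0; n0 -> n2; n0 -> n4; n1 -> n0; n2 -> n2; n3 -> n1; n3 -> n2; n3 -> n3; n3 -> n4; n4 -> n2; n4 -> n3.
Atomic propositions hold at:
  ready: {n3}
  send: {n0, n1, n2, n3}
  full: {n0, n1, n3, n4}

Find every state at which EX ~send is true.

{n0, n3}

Sat(~send) = {n4}
Sat(EX ~send) = {s : some successor in {n4}} = {n0, n3}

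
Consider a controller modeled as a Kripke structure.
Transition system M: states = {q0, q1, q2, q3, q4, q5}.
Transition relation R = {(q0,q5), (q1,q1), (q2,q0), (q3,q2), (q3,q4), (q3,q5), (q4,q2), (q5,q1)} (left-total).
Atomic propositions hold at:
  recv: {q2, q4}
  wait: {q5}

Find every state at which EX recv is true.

Sat(EX recv) = {s : some successor in {q2, q4}} = {q3, q4}

{q3, q4}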